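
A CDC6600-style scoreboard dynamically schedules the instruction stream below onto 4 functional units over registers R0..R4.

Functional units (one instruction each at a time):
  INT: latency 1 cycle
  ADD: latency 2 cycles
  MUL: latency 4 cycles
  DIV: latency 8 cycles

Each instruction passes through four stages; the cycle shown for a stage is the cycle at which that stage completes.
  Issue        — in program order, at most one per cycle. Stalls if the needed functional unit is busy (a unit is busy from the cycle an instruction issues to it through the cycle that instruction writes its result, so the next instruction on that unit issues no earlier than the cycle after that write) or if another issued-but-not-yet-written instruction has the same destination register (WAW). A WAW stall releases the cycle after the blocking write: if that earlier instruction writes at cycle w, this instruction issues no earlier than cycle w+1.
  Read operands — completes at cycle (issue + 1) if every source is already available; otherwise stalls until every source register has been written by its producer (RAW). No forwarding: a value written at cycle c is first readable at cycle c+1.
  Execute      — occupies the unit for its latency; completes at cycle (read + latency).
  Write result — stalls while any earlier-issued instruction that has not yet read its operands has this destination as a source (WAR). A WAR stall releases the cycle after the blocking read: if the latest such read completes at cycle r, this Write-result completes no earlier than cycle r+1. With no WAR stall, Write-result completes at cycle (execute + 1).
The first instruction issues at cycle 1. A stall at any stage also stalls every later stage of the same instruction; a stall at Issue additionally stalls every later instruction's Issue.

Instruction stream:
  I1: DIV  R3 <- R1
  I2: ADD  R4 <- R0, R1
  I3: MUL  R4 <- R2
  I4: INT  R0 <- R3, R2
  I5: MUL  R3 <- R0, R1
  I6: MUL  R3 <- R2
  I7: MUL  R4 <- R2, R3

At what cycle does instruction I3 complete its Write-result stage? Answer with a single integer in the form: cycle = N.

[1] issue I1 (DIV)
[2] I1 read-ops, issue I2 (ADD)
[3] I2 read-ops
[5] I2 finished on ADD
[6] I2→R4
[7] issue I3 (MUL)
[8] I3 read-ops, issue I4 (INT)
[10] I1 finished on DIV
[11] I1→R3
[12] I3 finished on MUL, I4 read-ops
[13] I3→R4, I4 finished on INT
[14] I4→R0, issue I5 (MUL)
[15] I5 read-ops
[19] I5 finished on MUL
[20] I5→R3
[21] issue I6 (MUL)
[22] I6 read-ops
[26] I6 finished on MUL
[27] I6→R3
[28] issue I7 (MUL)
[29] I7 read-ops
[33] I7 finished on MUL
[34] I7→R4

cycle = 13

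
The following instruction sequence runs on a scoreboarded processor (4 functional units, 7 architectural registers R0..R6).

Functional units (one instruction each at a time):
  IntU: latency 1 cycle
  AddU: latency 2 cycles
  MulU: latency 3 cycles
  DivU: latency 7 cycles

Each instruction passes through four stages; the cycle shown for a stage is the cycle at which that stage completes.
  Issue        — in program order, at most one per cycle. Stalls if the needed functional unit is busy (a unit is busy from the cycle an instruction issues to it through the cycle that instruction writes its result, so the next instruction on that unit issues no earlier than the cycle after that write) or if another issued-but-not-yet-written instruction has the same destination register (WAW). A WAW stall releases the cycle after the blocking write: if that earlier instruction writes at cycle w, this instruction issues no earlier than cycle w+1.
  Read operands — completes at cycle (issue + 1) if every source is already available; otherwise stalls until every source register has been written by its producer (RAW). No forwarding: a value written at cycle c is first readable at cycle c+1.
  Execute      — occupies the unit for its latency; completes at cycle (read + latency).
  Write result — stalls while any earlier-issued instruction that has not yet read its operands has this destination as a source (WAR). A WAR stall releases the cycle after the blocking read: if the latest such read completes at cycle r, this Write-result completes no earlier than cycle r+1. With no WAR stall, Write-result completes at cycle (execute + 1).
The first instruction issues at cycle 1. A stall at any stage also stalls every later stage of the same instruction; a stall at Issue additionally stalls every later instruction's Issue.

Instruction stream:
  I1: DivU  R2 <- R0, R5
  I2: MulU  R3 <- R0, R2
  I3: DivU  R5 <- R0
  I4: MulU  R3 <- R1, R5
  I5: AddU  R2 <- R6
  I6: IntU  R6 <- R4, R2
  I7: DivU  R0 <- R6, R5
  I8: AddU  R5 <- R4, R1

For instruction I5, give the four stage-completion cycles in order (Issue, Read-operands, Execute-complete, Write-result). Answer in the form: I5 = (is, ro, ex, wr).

cycle 1: I1 issues→DivU
cycle 2: I1 reads, I2 issues→MulU
cycle 9: I1 exec-done
cycle 10: I1 writes R2
cycle 11: I2 reads, I3 issues→DivU
cycle 12: I3 reads
cycle 14: I2 exec-done
cycle 15: I2 writes R3
cycle 16: I4 issues→MulU
cycle 17: I5 issues→AddU
cycle 18: I5 reads, I6 issues→IntU
cycle 19: I3 exec-done
cycle 20: I3 writes R5, I5 exec-done
cycle 21: I4 reads, I5 writes R2, I7 issues→DivU
cycle 22: I6 reads, I8 issues→AddU
cycle 23: I6 exec-done, I8 reads
cycle 24: I4 exec-done, I6 writes R6
cycle 25: I4 writes R3, I7 reads, I8 exec-done
cycle 26: I8 writes R5
cycle 32: I7 exec-done
cycle 33: I7 writes R0

I5 = (17, 18, 20, 21)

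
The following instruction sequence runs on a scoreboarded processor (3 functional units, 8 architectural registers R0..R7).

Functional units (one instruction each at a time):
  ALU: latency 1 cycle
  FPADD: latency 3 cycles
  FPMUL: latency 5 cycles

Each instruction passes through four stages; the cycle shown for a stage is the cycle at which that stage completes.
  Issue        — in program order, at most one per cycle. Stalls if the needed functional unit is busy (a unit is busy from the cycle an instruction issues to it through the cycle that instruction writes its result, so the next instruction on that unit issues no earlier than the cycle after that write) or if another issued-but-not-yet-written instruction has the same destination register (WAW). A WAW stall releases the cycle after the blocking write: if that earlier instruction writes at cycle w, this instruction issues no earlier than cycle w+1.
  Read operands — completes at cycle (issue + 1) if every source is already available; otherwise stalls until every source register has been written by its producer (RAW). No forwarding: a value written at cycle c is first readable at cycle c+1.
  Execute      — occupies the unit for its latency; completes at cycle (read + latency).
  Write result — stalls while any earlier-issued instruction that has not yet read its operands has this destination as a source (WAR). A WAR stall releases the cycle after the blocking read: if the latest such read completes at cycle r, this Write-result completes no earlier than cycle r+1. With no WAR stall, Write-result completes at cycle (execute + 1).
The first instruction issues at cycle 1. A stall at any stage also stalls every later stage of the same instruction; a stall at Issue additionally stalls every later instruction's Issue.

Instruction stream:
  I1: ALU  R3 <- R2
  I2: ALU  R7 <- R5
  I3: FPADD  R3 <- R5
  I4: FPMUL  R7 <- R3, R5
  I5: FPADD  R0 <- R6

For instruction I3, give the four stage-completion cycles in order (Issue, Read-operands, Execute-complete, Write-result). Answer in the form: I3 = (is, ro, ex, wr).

I3 = (6, 7, 10, 11)

[1] issue I1 (ALU)
[2] I1 read-ops
[3] I1 finished on ALU
[4] I1→R3
[5] issue I2 (ALU)
[6] I2 read-ops | issue I3 (FPADD)
[7] I2 finished on ALU | I3 read-ops
[8] I2→R7
[9] issue I4 (FPMUL)
[10] I3 finished on FPADD
[11] I3→R3
[12] I4 read-ops | issue I5 (FPADD)
[13] I5 read-ops
[16] I5 finished on FPADD
[17] I4 finished on FPMUL | I5→R0
[18] I4→R7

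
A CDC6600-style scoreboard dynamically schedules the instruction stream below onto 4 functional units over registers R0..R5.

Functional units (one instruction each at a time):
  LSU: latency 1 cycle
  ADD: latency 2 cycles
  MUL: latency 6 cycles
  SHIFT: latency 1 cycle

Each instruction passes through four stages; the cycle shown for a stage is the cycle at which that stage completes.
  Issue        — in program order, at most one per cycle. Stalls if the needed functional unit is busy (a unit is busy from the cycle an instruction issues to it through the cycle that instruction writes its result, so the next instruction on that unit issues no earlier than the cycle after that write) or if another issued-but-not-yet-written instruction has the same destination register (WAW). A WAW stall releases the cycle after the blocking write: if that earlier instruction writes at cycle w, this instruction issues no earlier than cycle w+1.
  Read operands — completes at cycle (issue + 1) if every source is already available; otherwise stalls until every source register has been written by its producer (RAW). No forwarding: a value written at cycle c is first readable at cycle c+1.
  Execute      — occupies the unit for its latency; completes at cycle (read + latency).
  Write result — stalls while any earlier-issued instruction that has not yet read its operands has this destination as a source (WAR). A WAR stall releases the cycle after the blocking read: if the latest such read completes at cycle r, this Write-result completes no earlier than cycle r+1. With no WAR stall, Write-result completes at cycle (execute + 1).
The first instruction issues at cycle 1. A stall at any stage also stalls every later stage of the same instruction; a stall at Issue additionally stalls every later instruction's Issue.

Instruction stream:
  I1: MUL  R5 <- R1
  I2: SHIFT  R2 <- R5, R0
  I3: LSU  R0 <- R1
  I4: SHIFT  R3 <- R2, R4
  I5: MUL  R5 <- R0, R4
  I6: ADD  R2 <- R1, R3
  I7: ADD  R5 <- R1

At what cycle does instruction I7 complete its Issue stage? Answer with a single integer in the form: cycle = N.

cycle = 23

  I1 | 1 | 2 | 8 | 9
  I2 | 2 | 10 | 11 | 12   RAW R5: wait I1 write@9
  I3 | 3 | 4 | 5 | 11   WAR R0: wait I2 read@10
  I4 | 13 | 14 | 15 | 16   struct: SHIFT busy until I2 writes@12
  I5 | 14 | 15 | 21 | 22
  I6 | 15 | 17 | 19 | 20   RAW R3: wait I4 write@16
  I7 | 23 | 24 | 26 | 27   WAW R5: wait I5 write@22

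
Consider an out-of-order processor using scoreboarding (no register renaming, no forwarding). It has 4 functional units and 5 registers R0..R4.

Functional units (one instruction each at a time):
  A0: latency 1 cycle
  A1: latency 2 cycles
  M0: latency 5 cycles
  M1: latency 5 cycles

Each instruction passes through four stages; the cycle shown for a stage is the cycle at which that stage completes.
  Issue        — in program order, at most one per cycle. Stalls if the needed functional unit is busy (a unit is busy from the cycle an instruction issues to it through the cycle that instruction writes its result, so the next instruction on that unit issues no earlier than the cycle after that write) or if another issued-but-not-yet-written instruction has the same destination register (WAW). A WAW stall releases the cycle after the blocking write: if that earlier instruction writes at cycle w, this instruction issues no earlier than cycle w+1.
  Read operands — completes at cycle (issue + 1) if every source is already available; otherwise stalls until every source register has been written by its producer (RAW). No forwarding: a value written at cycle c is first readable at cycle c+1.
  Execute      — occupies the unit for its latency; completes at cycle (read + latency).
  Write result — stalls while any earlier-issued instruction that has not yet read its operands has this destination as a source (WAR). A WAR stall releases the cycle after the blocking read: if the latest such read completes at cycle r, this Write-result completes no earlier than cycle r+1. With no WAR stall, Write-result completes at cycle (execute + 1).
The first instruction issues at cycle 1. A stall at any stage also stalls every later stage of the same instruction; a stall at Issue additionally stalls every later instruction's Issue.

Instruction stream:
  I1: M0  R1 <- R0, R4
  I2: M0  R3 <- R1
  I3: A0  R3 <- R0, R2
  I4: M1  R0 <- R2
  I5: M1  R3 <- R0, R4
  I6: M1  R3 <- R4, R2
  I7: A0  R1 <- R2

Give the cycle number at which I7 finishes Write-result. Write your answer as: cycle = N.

cycle = 38

[1] I1 issues→M0
[2] I1 reads
[7] I1 exec-done
[8] I1 writes R1
[9] I2 issues→M0
[10] I2 reads
[15] I2 exec-done
[16] I2 writes R3
[17] I3 issues→A0
[18] I3 reads | I4 issues→M1
[19] I3 exec-done | I4 reads
[20] I3 writes R3
[24] I4 exec-done
[25] I4 writes R0
[26] I5 issues→M1
[27] I5 reads
[32] I5 exec-done
[33] I5 writes R3
[34] I6 issues→M1
[35] I6 reads | I7 issues→A0
[36] I7 reads
[37] I7 exec-done
[38] I7 writes R1
[40] I6 exec-done
[41] I6 writes R3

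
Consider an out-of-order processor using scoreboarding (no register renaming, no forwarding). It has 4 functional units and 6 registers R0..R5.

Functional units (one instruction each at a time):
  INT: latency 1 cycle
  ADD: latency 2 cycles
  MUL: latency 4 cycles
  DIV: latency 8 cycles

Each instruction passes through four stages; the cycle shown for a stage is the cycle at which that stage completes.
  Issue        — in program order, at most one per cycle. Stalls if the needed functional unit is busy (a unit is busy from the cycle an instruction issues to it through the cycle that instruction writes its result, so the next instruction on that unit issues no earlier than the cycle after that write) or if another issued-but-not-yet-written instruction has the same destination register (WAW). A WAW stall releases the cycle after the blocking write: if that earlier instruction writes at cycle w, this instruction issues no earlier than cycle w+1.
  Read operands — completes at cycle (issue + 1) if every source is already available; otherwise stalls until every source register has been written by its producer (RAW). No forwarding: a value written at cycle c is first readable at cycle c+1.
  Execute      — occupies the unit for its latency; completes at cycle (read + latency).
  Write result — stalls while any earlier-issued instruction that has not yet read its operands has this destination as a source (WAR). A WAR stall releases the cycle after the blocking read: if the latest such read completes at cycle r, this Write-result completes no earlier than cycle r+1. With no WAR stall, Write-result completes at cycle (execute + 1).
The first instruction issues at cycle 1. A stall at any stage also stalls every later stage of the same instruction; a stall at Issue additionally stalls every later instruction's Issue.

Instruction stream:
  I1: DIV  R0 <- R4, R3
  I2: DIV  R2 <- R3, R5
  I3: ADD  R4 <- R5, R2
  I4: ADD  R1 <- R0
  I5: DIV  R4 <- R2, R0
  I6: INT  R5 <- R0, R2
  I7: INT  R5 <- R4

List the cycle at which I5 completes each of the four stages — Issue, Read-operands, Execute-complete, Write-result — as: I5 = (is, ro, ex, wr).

I5 = (28, 29, 37, 38)

t=1  issue I1 (DIV)
t=2  I1 read-ops
t=10  I1 finished on DIV
t=11  I1→R0
t=12  issue I2 (DIV)
t=13  I2 read-ops, issue I3 (ADD)
t=21  I2 finished on DIV
t=22  I2→R2
t=23  I3 read-ops
t=25  I3 finished on ADD
t=26  I3→R4
t=27  issue I4 (ADD)
t=28  I4 read-ops, issue I5 (DIV)
t=29  I5 read-ops, issue I6 (INT)
t=30  I4 finished on ADD, I6 read-ops
t=31  I4→R1, I6 finished on INT
t=32  I6→R5
t=33  issue I7 (INT)
t=37  I5 finished on DIV
t=38  I5→R4
t=39  I7 read-ops
t=40  I7 finished on INT
t=41  I7→R5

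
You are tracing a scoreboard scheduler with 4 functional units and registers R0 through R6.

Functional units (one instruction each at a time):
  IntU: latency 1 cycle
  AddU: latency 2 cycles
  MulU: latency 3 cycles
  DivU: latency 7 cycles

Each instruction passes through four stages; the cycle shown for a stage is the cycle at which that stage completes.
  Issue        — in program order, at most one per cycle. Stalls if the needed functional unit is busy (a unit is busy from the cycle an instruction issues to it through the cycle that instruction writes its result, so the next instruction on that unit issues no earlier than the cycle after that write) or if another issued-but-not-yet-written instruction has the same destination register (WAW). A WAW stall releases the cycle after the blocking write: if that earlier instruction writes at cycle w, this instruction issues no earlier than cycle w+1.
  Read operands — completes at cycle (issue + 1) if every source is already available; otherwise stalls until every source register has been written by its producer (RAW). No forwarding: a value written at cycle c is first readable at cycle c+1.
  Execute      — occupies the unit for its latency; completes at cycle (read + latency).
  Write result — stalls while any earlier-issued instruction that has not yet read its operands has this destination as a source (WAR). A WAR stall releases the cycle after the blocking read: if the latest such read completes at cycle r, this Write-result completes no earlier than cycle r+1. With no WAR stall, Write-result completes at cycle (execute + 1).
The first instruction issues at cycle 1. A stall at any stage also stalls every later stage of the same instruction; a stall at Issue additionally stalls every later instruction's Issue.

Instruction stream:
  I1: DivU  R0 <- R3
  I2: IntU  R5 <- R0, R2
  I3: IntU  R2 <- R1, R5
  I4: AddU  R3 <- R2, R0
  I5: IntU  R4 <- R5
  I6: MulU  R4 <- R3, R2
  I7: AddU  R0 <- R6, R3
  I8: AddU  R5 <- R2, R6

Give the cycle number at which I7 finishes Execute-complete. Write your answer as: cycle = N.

cycle = 26

c1: I1 issues→DivU
c2: I1 reads; I2 issues→IntU
c9: I1 exec-done
c10: I1 writes R0
c11: I2 reads
c12: I2 exec-done
c13: I2 writes R5
c14: I3 issues→IntU
c15: I3 reads; I4 issues→AddU
c16: I3 exec-done
c17: I3 writes R2
c18: I4 reads; I5 issues→IntU
c19: I5 reads
c20: I4 exec-done; I5 exec-done
c21: I4 writes R3; I5 writes R4
c22: I6 issues→MulU
c23: I6 reads; I7 issues→AddU
c24: I7 reads
c26: I6 exec-done; I7 exec-done
c27: I6 writes R4; I7 writes R0
c28: I8 issues→AddU
c29: I8 reads
c31: I8 exec-done
c32: I8 writes R5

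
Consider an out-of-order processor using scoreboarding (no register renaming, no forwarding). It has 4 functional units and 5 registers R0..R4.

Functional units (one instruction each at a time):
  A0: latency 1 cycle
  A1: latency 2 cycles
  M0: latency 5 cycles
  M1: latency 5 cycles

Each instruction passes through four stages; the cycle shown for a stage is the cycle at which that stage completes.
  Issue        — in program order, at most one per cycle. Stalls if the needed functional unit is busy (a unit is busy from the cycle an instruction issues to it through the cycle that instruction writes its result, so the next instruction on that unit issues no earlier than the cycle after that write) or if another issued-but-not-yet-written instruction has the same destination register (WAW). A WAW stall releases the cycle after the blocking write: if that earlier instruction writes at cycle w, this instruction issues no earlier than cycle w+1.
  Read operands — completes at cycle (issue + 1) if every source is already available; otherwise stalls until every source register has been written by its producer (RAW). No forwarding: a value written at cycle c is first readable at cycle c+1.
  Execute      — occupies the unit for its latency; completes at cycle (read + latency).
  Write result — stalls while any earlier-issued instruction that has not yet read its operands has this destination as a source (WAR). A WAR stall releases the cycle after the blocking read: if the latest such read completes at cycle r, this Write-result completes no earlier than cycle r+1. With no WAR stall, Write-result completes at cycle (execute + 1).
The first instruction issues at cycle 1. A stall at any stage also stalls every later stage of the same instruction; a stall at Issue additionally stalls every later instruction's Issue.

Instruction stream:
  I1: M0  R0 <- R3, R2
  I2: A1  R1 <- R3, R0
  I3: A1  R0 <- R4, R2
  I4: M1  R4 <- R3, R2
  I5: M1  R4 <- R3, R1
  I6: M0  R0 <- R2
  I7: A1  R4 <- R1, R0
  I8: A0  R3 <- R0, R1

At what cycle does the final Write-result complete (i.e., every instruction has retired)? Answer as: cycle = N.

cycle = 34

1) issue 1, read 2, done 7, write 8
2) issue 2, read 9, done 11, write 12  <RAW R0: wait I1 write@8>
3) issue 13, read 14, done 16, write 17  <struct: A1 busy until I2 writes@12>
4) issue 14, read 15, done 20, write 21
5) issue 22, read 23, done 28, write 29  <struct: M1 busy until I4 writes@21>
6) issue 23, read 24, done 29, write 30
7) issue 30, read 31, done 33, write 34  <WAW R4: wait I5 write@29>
8) issue 31, read 32, done 33, write 34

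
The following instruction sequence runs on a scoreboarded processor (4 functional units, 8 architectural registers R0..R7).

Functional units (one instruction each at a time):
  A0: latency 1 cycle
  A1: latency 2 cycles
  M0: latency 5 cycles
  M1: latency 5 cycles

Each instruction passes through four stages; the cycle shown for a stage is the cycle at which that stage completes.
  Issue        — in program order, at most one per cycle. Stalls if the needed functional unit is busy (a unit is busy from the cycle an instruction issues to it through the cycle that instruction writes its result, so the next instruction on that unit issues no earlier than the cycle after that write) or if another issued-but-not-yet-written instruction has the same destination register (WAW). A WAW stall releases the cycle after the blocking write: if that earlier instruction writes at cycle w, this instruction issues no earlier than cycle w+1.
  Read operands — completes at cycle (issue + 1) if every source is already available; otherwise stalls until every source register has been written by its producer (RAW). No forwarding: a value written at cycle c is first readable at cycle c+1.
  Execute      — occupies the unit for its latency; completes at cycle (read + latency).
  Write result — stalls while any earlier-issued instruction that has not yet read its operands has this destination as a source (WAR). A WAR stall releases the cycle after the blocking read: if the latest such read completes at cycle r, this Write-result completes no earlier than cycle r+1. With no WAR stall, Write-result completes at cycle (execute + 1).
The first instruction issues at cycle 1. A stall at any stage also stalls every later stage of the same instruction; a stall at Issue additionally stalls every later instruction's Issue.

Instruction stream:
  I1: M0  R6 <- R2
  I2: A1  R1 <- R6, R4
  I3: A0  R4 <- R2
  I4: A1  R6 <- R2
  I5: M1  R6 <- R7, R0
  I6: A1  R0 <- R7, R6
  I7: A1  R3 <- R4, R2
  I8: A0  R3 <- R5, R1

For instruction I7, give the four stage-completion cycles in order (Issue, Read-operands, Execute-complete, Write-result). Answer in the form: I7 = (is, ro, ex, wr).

I7 = (30, 31, 33, 34)

[1] issue I1 (M0)
[2] I1 read-ops, issue I2 (A1)
[3] issue I3 (A0)
[4] I3 read-ops
[5] I3 finished on A0
[7] I1 finished on M0
[8] I1→R6
[9] I2 read-ops
[10] I3→R4
[11] I2 finished on A1
[12] I2→R1
[13] issue I4 (A1)
[14] I4 read-ops
[16] I4 finished on A1
[17] I4→R6
[18] issue I5 (M1)
[19] I5 read-ops, issue I6 (A1)
[24] I5 finished on M1
[25] I5→R6
[26] I6 read-ops
[28] I6 finished on A1
[29] I6→R0
[30] issue I7 (A1)
[31] I7 read-ops
[33] I7 finished on A1
[34] I7→R3
[35] issue I8 (A0)
[36] I8 read-ops
[37] I8 finished on A0
[38] I8→R3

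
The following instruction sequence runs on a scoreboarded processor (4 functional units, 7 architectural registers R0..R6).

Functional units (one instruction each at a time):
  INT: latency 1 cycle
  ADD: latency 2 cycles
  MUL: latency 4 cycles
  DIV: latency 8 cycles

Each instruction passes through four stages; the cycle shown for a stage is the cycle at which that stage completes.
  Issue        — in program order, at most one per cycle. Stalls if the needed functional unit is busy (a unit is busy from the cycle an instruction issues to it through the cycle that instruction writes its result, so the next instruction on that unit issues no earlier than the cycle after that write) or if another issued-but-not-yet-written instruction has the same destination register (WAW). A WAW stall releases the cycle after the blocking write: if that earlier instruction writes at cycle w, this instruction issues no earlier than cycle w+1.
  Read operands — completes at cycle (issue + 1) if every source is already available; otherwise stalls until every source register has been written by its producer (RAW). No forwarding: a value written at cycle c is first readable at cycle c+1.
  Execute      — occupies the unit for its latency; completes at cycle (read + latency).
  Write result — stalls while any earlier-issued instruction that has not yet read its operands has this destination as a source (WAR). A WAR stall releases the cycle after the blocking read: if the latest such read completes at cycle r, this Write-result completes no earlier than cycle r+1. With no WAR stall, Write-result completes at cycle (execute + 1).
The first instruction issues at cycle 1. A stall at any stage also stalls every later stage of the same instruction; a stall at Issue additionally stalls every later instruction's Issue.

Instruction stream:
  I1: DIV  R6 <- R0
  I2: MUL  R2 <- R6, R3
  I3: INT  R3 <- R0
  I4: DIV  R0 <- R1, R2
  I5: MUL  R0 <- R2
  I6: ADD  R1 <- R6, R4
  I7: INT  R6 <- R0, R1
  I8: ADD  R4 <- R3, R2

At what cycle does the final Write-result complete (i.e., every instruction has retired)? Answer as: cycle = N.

cycle = 38

cycle 1: issue I1 (DIV)
cycle 2: I1 read-ops · issue I2 (MUL)
cycle 3: issue I3 (INT)
cycle 4: I3 read-ops
cycle 5: I3 finished on INT
cycle 10: I1 finished on DIV
cycle 11: I1→R6
cycle 12: I2 read-ops · issue I4 (DIV)
cycle 13: I3→R3
cycle 16: I2 finished on MUL
cycle 17: I2→R2
cycle 18: I4 read-ops
cycle 26: I4 finished on DIV
cycle 27: I4→R0
cycle 28: issue I5 (MUL)
cycle 29: I5 read-ops · issue I6 (ADD)
cycle 30: I6 read-ops · issue I7 (INT)
cycle 32: I6 finished on ADD
cycle 33: I5 finished on MUL · I6→R1
cycle 34: I5→R0 · issue I8 (ADD)
cycle 35: I7 read-ops · I8 read-ops
cycle 36: I7 finished on INT
cycle 37: I7→R6 · I8 finished on ADD
cycle 38: I8→R4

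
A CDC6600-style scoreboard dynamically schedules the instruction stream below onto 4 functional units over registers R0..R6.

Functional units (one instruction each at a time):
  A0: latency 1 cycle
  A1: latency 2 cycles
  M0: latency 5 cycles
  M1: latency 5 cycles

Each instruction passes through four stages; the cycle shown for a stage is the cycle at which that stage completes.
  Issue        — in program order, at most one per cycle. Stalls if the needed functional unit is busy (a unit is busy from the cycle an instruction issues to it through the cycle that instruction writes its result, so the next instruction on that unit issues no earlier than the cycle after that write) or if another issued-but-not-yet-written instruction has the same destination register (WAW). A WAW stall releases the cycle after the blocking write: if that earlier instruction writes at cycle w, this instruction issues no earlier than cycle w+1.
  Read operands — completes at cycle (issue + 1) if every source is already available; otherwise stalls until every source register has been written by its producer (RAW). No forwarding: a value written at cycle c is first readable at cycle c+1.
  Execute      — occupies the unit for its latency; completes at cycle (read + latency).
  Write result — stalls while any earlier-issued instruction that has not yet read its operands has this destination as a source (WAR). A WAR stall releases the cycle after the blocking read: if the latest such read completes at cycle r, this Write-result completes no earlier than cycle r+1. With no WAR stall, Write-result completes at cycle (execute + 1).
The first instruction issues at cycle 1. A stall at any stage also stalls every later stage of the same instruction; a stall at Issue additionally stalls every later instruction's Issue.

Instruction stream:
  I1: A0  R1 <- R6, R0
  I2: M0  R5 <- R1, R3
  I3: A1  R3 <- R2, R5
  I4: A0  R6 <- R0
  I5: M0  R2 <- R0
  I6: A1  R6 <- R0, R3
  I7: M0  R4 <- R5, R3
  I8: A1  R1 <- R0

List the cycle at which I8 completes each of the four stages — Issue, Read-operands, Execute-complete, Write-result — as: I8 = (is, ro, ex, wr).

I8 = (21, 22, 24, 25)

I1  is:1  ro:2  ex:3  wr:4
I2  is:2  ro:5  ex:10  wr:11  — RAW R1: wait I1 write@4
I3  is:3  ro:12  ex:14  wr:15  — RAW R5: wait I2 write@11
I4  is:5  ro:6  ex:7  wr:8  — struct: A0 busy until I1 writes@4
I5  is:12  ro:13  ex:18  wr:19  — struct: M0 busy until I2 writes@11
I6  is:16  ro:17  ex:19  wr:20  — struct: A1 busy until I3 writes@15
I7  is:20  ro:21  ex:26  wr:27  — struct: M0 busy until I5 writes@19
I8  is:21  ro:22  ex:24  wr:25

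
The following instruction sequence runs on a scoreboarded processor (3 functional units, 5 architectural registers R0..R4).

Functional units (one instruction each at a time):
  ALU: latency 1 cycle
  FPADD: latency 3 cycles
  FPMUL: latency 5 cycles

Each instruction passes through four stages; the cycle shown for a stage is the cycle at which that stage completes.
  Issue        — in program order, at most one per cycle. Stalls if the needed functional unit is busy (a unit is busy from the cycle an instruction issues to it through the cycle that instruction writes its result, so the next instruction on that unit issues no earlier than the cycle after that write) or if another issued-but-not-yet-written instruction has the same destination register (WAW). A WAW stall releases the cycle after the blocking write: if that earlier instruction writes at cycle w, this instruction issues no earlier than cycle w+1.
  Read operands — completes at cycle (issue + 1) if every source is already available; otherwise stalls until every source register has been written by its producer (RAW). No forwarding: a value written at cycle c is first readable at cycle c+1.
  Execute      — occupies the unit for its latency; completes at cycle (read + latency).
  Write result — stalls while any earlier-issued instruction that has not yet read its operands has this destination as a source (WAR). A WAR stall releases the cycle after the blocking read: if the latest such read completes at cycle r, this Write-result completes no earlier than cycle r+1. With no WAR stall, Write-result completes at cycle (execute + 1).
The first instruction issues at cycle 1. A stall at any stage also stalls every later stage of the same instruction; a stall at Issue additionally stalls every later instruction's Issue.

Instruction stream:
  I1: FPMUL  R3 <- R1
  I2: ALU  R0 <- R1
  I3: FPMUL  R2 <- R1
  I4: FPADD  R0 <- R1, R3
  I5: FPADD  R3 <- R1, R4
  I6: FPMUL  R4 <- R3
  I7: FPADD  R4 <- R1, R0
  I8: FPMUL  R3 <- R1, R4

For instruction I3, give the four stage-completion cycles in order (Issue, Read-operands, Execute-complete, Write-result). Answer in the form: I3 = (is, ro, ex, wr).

[I1] 1/2/7/8
[I2] 2/3/4/5
[I3] 9/10/15/16  (struct: FPMUL busy until I1 writes@8)
[I4] 10/11/14/15
[I5] 16/17/20/21  (struct: FPADD busy until I4 writes@15)
[I6] 17/22/27/28  (RAW R3: wait I5 write@21)
[I7] 29/30/33/34  (WAW R4: wait I6 write@28)
[I8] 30/35/40/41  (RAW R4: wait I7 write@34)

I3 = (9, 10, 15, 16)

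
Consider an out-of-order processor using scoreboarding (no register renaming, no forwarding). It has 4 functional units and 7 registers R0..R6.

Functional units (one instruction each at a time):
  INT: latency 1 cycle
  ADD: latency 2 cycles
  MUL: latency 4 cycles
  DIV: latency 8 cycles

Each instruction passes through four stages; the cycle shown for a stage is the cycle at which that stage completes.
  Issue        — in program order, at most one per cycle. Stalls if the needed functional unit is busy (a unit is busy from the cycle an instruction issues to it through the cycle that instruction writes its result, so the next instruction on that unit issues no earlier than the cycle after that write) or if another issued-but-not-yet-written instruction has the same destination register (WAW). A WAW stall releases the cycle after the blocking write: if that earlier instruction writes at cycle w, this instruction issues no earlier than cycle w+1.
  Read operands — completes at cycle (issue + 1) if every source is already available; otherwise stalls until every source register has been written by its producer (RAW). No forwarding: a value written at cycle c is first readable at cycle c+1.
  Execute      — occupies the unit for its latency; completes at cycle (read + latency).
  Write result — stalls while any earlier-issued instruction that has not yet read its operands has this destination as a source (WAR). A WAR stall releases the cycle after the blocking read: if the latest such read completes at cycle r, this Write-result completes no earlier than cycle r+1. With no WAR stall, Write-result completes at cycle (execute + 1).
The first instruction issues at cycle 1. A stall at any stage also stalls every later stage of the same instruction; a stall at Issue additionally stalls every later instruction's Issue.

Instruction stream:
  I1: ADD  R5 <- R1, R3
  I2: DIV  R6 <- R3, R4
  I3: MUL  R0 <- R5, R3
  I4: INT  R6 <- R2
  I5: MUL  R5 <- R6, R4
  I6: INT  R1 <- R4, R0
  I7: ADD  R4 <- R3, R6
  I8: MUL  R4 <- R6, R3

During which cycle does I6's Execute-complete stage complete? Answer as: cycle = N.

cycle = 19

cycle 1: I1 issues→ADD
cycle 2: I1 reads · I2 issues→DIV
cycle 3: I2 reads · I3 issues→MUL
cycle 4: I1 exec-done
cycle 5: I1 writes R5
cycle 6: I3 reads
cycle 10: I3 exec-done
cycle 11: I2 exec-done · I3 writes R0
cycle 12: I2 writes R6
cycle 13: I4 issues→INT
cycle 14: I4 reads · I5 issues→MUL
cycle 15: I4 exec-done
cycle 16: I4 writes R6
cycle 17: I5 reads · I6 issues→INT
cycle 18: I6 reads · I7 issues→ADD
cycle 19: I6 exec-done · I7 reads
cycle 20: I6 writes R1
cycle 21: I5 exec-done · I7 exec-done
cycle 22: I5 writes R5 · I7 writes R4
cycle 23: I8 issues→MUL
cycle 24: I8 reads
cycle 28: I8 exec-done
cycle 29: I8 writes R4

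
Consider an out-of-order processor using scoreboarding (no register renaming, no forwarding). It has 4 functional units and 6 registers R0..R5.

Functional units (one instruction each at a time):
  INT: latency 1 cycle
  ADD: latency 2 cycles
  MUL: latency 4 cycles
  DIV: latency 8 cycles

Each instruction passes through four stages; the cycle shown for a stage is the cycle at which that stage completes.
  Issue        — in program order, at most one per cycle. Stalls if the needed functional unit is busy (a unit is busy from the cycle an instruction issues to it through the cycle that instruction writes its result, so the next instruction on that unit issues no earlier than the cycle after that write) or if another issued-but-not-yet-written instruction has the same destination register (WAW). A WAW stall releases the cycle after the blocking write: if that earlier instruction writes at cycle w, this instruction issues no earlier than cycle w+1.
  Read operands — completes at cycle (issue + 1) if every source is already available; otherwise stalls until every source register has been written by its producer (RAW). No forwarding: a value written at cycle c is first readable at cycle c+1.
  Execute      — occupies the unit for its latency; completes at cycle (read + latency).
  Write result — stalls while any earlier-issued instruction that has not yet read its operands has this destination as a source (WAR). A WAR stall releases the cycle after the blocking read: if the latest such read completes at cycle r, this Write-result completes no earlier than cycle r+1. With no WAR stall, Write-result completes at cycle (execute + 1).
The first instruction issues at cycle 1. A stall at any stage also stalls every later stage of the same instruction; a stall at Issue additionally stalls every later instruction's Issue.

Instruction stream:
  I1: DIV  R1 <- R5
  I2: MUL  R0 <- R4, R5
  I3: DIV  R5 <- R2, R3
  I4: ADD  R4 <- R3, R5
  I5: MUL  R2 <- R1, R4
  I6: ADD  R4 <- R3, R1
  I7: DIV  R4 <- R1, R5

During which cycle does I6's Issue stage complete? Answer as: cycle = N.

cycle = 27

1) issue 1, read 2, done 10, write 11
2) issue 2, read 3, done 7, write 8
3) issue 12, read 13, done 21, write 22  <struct: DIV busy until I1 writes@11>
4) issue 13, read 23, done 25, write 26  <RAW R5: wait I3 write@22>
5) issue 14, read 27, done 31, write 32  <RAW R4: wait I4 write@26>
6) issue 27, read 28, done 30, write 31  <struct: ADD busy until I4 writes@26>
7) issue 32, read 33, done 41, write 42  <WAW R4: wait I6 write@31>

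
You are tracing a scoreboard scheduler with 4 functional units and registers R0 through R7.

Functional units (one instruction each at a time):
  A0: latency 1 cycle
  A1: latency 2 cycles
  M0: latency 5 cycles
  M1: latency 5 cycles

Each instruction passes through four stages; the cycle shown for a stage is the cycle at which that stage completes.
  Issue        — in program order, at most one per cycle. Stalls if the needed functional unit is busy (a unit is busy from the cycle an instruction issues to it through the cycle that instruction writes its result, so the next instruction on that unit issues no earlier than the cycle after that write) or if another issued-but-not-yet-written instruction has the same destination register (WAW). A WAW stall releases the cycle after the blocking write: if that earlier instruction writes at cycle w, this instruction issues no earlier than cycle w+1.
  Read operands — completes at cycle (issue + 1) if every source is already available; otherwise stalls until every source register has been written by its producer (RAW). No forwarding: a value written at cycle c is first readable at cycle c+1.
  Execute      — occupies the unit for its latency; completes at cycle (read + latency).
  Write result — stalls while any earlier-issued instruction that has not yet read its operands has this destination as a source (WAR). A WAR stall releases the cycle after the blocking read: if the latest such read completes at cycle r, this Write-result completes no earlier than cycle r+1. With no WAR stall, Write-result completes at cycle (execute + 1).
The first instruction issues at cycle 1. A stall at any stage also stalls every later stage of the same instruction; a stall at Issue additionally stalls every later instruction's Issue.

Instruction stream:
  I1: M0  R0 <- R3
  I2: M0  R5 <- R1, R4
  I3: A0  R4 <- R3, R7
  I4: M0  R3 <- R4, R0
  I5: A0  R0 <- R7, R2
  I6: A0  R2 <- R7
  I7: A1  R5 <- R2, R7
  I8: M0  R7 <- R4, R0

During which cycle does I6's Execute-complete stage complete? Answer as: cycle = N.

[1] I1 dispatched to M0
[2] I1 operands ready
[7] I1 complete
[8] R0←I1
[9] I2 dispatched to M0
[10] I2 operands ready | I3 dispatched to A0
[11] I3 operands ready
[12] I3 complete
[13] R4←I3
[15] I2 complete
[16] R5←I2
[17] I4 dispatched to M0
[18] I4 operands ready | I5 dispatched to A0
[19] I5 operands ready
[20] I5 complete
[21] R0←I5
[22] I6 dispatched to A0
[23] I4 complete | I6 operands ready | I7 dispatched to A1
[24] R3←I4 | I6 complete
[25] R2←I6 | I8 dispatched to M0
[26] I7 operands ready | I8 operands ready
[28] I7 complete
[29] R5←I7
[31] I8 complete
[32] R7←I8

cycle = 24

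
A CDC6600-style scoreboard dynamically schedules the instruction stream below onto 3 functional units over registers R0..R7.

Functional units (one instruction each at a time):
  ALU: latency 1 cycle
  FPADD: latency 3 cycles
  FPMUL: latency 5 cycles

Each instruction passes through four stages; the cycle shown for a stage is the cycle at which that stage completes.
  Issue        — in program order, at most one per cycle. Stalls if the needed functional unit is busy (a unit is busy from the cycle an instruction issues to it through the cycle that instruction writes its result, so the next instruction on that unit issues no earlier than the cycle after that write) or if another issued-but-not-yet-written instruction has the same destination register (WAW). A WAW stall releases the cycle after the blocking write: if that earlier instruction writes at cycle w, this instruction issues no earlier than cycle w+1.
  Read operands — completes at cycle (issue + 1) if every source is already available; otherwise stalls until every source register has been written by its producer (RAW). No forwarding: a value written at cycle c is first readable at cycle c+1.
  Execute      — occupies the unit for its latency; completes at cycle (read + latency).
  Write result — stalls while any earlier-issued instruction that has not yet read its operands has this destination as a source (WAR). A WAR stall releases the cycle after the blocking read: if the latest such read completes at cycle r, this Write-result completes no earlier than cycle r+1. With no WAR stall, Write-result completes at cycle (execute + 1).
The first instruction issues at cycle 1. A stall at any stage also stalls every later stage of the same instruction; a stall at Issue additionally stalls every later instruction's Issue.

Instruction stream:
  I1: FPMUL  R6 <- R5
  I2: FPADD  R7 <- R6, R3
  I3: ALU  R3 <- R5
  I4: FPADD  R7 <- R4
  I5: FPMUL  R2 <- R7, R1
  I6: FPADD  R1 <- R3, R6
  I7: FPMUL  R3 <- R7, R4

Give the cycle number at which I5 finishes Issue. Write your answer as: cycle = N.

[1] issue I1 (FPMUL)
[2] I1 read-ops; issue I2 (FPADD)
[3] issue I3 (ALU)
[4] I3 read-ops
[5] I3 finished on ALU
[7] I1 finished on FPMUL
[8] I1→R6
[9] I2 read-ops
[10] I3→R3
[12] I2 finished on FPADD
[13] I2→R7
[14] issue I4 (FPADD)
[15] I4 read-ops; issue I5 (FPMUL)
[18] I4 finished on FPADD
[19] I4→R7
[20] I5 read-ops; issue I6 (FPADD)
[21] I6 read-ops
[24] I6 finished on FPADD
[25] I5 finished on FPMUL; I6→R1
[26] I5→R2
[27] issue I7 (FPMUL)
[28] I7 read-ops
[33] I7 finished on FPMUL
[34] I7→R3

cycle = 15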